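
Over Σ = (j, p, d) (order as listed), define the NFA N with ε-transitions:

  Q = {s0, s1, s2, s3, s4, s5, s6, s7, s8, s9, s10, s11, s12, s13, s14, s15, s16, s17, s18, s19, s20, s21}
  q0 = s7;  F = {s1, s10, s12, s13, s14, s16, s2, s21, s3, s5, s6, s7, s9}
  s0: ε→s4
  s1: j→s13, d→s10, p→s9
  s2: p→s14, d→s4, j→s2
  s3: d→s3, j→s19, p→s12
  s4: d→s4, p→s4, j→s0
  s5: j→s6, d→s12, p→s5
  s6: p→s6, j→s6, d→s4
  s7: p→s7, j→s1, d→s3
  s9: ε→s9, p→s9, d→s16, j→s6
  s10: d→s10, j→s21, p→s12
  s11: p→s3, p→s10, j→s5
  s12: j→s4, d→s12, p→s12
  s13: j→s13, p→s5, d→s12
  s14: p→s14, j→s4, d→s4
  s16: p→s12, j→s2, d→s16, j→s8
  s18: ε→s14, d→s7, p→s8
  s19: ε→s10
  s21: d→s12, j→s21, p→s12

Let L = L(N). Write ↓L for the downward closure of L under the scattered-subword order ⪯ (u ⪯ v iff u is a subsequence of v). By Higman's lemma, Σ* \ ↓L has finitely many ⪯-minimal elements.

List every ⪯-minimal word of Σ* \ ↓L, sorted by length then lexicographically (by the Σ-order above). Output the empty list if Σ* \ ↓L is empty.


|Q|=22, |F|=13, |δ|=52 (4 ε).
min D↑ (14 st, q0=0, F={11}): 0:j→1,p→0,d→2 1:j→3,p→4,d→5 2:j→5,p→6,d→2 3:j→3,p→7,d→6 4:j→8,p→4,d→9 5:j→10,p→6,d→5 6:j→11,p→6,d→6 7:j→8,p→7,d→6 8:j→8,p→8,d→11 9:j→12,p→6,d→9 10:j→10,p→6,d→6 11:j→11,p→11,d→11 12:j→12,p→13,d→11 13:j→11,p→13,d→11.
'dpj': |S_i|=[17, 11, 4, 2] end={s0,s4} ∉↓L; 3/3 single-dels accept.
'jjdj': run [17, 15, 10, 3, 2] end={s0,s4} rej; 4/4 deletions ∈↓L.
'jpjd': run [17, 15, 10, 6, 2] end={s0,s4} ∉↓L; 4/4 del acc.
3 words, ⪯-incomp.

min(Σ*\↓L) = [dpj, jjdj, jpjd].


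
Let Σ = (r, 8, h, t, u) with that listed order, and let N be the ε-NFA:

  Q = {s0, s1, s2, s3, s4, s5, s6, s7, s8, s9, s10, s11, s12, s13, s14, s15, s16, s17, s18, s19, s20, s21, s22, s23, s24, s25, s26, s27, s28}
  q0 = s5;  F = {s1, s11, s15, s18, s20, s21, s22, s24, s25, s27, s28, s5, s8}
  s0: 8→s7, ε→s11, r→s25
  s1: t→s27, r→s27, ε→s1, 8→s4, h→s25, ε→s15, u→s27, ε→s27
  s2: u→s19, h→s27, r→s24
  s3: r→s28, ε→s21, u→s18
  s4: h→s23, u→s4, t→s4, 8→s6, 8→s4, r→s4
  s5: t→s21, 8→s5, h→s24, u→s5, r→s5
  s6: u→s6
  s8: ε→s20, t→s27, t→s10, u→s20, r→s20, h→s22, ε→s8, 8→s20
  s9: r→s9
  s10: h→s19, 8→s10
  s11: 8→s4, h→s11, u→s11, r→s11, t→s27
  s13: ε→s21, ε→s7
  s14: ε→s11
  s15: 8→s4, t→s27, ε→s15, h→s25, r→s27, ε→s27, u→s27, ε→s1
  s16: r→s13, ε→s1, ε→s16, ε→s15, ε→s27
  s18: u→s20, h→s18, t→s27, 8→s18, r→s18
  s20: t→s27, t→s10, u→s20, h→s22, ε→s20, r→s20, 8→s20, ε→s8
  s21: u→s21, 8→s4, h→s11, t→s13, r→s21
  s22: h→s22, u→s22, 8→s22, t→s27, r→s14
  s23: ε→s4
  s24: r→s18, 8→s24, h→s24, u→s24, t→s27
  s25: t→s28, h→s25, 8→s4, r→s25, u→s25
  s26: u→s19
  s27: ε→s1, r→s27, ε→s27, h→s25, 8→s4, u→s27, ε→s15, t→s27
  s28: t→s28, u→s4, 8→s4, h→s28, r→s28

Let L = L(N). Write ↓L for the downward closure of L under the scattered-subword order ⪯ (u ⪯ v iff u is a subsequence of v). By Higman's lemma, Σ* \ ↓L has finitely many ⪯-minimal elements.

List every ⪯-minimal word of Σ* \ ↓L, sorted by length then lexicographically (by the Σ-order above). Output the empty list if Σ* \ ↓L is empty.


Antichain: [t8, hthtu, hruhr8].

|Q|=29, |F|=13, |δ|=109 (23 ε).
min D↑ (11 st, q0=0, F={5}): 0:r→0,8→0,h→1,t→2,u→0 1:r→3,8→1,h→1,t→4,u→1 2:r→2,8→5,h→6,t→2,u→2 3:r→3,8→3,h→3,t→4,u→7 4:r→4,8→5,h→8,t→4,u→4 5:r→5,8→5,h→5,t→5,u→5 6:r→6,8→5,h→6,t→4,u→6 7:r→7,8→7,h→9,t→4,u→7 8:r→8,8→5,h→8,t→10,u→8 9:r→6,8→9,h→9,t→4,u→9 10:r→10,8→5,h→10,t→10,u→5 (ε-aug+det+¬).
't8': run [21, 14, 5] end={s10,s19,s23,s4,s6} — reject; 2/2 del acc.
'hthtu': N↓-sim [21, 17, 10, 6, 4, 3] end={s23,s4,s6} — reject; 5/5 deletions ∈↓L.
'hruhr8': N↓-sim [21, 17, 16, 15, 12, 10, 3] end={s23,s4,s6} ∉↓L; 6/6 single-dels accept.
3 minimals (antichain).


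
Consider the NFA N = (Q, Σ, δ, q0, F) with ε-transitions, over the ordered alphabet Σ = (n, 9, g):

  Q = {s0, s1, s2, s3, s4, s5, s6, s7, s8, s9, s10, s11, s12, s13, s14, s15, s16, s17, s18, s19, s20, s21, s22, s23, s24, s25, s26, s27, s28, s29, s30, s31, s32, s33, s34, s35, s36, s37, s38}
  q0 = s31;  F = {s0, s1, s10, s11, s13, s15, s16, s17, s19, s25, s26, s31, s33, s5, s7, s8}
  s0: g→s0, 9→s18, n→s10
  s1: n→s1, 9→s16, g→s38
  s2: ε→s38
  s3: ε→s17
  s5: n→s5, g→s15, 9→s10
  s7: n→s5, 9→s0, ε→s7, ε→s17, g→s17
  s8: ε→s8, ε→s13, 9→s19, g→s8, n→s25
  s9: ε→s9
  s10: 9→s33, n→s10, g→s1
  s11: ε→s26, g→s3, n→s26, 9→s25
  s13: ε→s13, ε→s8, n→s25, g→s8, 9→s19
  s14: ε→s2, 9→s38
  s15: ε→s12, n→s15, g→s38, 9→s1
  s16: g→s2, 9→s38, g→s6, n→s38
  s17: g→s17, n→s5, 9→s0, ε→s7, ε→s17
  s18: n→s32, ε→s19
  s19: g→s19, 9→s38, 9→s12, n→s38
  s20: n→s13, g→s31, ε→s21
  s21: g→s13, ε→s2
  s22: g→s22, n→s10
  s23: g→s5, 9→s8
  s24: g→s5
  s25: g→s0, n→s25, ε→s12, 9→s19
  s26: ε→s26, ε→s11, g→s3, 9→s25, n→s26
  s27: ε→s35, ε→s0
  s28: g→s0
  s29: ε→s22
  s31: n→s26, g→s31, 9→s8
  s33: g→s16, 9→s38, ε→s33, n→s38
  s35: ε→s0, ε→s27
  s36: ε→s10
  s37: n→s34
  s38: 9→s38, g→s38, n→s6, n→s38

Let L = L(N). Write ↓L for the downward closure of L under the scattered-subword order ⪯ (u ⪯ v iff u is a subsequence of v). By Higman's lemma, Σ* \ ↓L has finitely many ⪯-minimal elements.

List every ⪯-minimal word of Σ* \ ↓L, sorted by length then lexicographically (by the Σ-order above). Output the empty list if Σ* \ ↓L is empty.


|Q|=39, |F|=16, |δ|=93 (27 ε).
min D↑ (14 st, q0=0, F={8}): 0:n→1,9→2,g→0 1:n→1,9→3,g→4 2:n→3,9→5,g→2 3:n→3,9→5,g→6 4:n→7,9→6,g→4 5:n→8,9→8,g→5 6:n→9,9→5,g→6 7:n→7,9→9,g→10 8:n→8,9→8,g→8 9:n→9,9→11,g→12 10:n→10,9→12,g→8 11:n→8,9→8,g→13 12:n→12,9→13,g→8 13:n→8,9→8,g→8.
'99n': |S_i|=[23, 15, 9, 3] end={s32,s38,s6} ∉↓L; 3/3 single-dels accept.
'999': N↓-sim [23, 15, 9, 3] end={s12,s38,s6} — reject; 3/3 deletions ∈↓L.
'ngngg': N↓-sim [23, 20, 17, 11, 7, 3] end={s2,s38,s6} rej; 5/5 deletions ∈↓L.
3 minimals (antichain).

min(Σ*\↓L) = [99n, 999, ngngg].


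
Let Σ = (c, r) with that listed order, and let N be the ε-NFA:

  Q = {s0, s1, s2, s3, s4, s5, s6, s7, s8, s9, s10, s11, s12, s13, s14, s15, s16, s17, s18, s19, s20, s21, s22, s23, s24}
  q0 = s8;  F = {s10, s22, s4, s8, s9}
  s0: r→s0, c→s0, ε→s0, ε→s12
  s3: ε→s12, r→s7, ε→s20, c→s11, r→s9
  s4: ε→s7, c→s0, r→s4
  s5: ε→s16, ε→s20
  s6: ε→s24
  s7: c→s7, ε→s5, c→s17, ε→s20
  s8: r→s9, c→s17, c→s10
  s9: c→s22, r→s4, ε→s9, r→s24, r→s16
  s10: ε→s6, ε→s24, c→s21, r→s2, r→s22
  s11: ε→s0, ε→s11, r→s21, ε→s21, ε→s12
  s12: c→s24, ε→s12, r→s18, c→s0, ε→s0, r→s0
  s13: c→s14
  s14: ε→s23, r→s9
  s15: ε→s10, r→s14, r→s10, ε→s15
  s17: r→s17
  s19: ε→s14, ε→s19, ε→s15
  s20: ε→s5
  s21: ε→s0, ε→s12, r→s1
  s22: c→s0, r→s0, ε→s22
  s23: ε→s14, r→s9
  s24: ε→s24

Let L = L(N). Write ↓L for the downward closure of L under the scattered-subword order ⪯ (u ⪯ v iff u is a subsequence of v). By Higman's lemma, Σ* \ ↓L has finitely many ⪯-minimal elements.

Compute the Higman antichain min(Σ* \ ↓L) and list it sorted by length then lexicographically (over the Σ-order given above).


|Q|=25, |F|=5, |δ|=64 (31 ε).
min D↑ (6 st, q0=0, F={3}): 0:c→1,r→2 1:c→3,r→4 2:c→4,r→5 3:c→3,r→3 4:c→3,r→3 5:c→3,r→5.
'cc': run [18, 15, 11] end={s0,s1,s12,s16,s17,s18,s20,s21,s24,s5,s7} — reject; 2/2 del acc.
'crr': run [18, 15, 8, 5] end={s0,s12,s17,s18,s24} rej; 3/3 del acc.
'rcr': N↓-sim [18, 14, 10, 5] end={s0,s12,s17,s18,s24} — reject; 3/3 del acc.
'rrc': run [18, 14, 10, 9] end={s0,s12,s16,s17,s18,s20,s24,s5,s7} — reject; 3/3 single-dels accept.
4 words, ⪯-incomp.

A = [cc, crr, rcr, rrc].


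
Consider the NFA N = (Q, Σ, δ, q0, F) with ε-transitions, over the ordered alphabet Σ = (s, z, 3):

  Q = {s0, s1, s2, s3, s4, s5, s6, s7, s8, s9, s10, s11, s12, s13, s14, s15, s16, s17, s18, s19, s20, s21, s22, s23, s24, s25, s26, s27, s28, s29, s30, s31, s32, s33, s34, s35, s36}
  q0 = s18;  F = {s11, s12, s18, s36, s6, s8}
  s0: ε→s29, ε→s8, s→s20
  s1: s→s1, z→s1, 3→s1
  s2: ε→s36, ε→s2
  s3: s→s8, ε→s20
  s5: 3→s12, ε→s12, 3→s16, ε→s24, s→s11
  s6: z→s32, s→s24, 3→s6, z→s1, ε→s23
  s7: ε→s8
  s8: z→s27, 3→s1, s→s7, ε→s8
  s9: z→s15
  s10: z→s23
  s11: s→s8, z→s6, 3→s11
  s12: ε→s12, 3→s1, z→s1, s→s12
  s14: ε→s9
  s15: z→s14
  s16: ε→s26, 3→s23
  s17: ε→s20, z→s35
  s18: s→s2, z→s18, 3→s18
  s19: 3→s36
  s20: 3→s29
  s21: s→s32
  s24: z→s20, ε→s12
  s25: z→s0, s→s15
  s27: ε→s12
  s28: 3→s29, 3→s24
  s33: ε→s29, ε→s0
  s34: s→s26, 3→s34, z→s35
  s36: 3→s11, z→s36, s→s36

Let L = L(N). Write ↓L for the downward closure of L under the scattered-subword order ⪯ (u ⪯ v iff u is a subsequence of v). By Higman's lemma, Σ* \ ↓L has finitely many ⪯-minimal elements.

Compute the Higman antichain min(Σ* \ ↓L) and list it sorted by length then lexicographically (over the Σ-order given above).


|Q|=37, |F|=6, |δ|=61 (18 ε).
min D↑ (7 st, q0=0, F={6}): 0:s→1,z→0,3→0 1:s→1,z→1,3→2 2:s→3,z→4,3→2 3:s→3,z→5,3→6 4:s→5,z→6,3→4 5:s→5,z→6,3→6 6:s→6,z→6,3→6 (ε-aug+det+¬).
's3s3': run [15, 14, 12, 8, 2] end={s1,s29} — reject; 4/4 single-dels accept.
's3zz': |S_i|=[15, 14, 12, 9, 4] end={s1,s20,s29,s32} rej; 4/4 del acc.
2 minimals (antichain).

A = [s3s3, s3zz].


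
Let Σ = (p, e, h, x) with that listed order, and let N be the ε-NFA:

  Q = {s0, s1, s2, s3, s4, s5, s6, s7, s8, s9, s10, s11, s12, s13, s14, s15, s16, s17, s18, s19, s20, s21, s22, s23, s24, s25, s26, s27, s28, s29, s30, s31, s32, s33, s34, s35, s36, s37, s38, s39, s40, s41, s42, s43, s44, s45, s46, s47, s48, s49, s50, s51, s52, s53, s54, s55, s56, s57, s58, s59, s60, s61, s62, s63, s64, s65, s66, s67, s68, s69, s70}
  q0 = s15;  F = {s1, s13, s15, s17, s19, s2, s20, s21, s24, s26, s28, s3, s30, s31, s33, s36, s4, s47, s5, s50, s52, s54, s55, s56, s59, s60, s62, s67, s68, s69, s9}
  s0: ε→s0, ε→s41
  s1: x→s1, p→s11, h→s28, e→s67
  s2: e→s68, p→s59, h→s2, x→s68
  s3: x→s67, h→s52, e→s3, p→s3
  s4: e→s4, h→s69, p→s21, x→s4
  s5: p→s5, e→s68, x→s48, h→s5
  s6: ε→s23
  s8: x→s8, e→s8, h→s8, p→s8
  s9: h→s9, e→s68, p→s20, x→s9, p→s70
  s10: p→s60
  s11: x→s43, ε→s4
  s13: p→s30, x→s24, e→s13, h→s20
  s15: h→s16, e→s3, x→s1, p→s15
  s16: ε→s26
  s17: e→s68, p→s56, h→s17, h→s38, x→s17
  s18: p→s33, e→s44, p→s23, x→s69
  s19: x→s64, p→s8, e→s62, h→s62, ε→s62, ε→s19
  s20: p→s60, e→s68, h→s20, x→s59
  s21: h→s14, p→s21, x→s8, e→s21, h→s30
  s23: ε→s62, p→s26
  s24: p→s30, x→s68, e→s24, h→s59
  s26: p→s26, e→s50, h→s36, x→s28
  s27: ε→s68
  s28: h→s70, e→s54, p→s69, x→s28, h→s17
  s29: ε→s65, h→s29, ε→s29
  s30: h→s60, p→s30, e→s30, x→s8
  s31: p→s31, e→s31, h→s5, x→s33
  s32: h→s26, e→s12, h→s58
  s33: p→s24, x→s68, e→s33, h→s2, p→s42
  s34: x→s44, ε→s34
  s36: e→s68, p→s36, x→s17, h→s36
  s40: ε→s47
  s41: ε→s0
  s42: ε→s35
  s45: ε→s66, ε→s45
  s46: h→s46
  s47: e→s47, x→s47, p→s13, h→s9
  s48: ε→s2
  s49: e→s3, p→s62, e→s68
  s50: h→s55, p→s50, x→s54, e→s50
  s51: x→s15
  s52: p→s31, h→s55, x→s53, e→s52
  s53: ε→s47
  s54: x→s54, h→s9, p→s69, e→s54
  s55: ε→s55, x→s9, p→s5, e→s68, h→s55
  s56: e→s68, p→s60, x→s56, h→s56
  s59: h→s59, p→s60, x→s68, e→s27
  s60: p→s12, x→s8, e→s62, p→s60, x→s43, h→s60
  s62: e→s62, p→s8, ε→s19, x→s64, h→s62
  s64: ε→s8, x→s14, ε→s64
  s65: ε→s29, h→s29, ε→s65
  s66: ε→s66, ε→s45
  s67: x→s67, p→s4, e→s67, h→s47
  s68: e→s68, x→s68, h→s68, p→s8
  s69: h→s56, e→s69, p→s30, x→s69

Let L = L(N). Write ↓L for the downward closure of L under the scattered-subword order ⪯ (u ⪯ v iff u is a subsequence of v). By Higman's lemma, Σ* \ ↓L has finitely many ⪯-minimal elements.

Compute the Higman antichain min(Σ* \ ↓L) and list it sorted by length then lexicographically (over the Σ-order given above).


A = [hhep, xppx, ehpxxp].

|Q|=71, |F|=31, |δ|=181 (27 ε).
min D↑ (31 st, q0=0, F={22}): 0:p→0,e→1,h→2,x→3 1:p→1,e→1,h→4,x→5 2:p→2,e→6,h→7,x→8 3:p→9,e→5,h→8,x→3 4:p→10,e→4,h→11,x→12 5:p→9,e→5,h→12,x→5 6:p→6,e→6,h→11,x→13 7:p→7,e→14,h→7,x→15 8:p→16,e→13,h→15,x→8 9:p→17,e→9,h→16,x→9 10:p→10,e→10,h→18,x→19 11:p→18,e→14,h→11,x→20 12:p→21,e→12,h→20,x→12 13:p→16,e→13,h→20,x→13 14:p→22,e→14,h→14,x→14 15:p→23,e→14,h→15,x→15 16:p→24,e→16,h→23,x→16 17:p→17,e→17,h→24,x→22 18:p→18,e→14,h→18,x→25 19:p→26,e→19,h→25,x→14 20:p→27,e→14,h→20,x→20 21:p→24,e→21,h→27,x→26 22:p→22,e→22,h→22,x→22 23:p→28,e→14,h→23,x→23 24:p→24,e→24,h→28,x→22 25:p→29,e→14,h→25,x→14 26:p→24,e→26,h→29,x→14 27:p→28,e→14,h→27,x→29 28:p→28,e→30,h→28,x→22 29:p→28,e→14,h→29,x→14 30:p→22,e→30,h→30,x→22 [Hopcroft].
'hhep': run [45, 38, 22, 7, 1] end={s8} ∉↓L; 4/4 deletions ∈↓L.
'xppx': N↓-sim [45, 35, 23, 10, 4] end={s14,s43,s64,s8} rej; 4/4 deletions ∈↓L.
'ehpxxp': N↓-sim [45, 36, 30, 23, 18, 5, 1] end={s8} rej; 6/6 del acc.
3 minimals (antichain).


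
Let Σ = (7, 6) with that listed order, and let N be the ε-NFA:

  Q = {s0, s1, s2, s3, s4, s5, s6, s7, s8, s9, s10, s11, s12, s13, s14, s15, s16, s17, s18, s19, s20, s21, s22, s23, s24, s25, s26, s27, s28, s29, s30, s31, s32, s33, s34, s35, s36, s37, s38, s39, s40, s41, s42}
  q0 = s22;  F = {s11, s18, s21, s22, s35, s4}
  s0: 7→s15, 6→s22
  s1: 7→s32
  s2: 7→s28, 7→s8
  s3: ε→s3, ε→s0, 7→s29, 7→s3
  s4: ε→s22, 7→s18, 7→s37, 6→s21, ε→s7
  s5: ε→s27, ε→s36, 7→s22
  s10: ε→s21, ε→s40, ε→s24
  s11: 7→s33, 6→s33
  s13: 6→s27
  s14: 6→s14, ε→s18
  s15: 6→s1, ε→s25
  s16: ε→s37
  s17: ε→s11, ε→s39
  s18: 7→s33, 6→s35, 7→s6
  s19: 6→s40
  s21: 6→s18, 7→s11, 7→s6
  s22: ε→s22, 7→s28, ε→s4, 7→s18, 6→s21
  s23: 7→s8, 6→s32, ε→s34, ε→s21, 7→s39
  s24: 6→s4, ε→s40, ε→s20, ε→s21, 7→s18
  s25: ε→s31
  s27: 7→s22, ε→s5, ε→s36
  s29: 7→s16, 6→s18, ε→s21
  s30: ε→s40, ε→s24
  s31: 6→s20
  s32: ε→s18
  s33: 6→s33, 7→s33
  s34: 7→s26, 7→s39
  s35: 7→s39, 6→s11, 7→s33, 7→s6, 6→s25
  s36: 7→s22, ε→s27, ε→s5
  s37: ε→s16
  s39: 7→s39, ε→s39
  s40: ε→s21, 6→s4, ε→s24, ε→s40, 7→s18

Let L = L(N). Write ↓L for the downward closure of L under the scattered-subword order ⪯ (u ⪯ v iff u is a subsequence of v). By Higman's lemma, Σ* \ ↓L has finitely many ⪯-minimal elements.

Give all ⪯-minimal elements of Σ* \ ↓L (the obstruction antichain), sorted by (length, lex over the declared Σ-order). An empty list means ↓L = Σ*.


|Q|=43, |F|=6, |δ|=83 (35 ε).
min D↑ (6 st, q0=0, F={3}): 0:7→1,6→2 1:7→3,6→4 2:7→5,6→1 3:7→3,6→3 4:7→3,6→5 5:7→3,6→3 [Hopcroft].
'77': N↓-sim [16, 12, 3] end={s33,s39,s6} rej; 2/2 deletions ∈↓L.
'676': run [16, 10, 4, 1] end={s33} ∉↓L; 3/3 single-dels accept.
'667': run [16, 10, 9, 3] end={s33,s39,s6} rej; 3/3 single-dels accept.
'7666': |S_i|=[16, 12, 8, 5, 2] end={s20,s33} — reject; 4/4 deletions ∈↓L.
'66666': |S_i|=[16, 10, 9, 8, 5, 2] end={s20,s33} — reject; 5/5 deletions ∈↓L.
5 minimals (antichain).

A = [77, 676, 667, 7666, 66666].


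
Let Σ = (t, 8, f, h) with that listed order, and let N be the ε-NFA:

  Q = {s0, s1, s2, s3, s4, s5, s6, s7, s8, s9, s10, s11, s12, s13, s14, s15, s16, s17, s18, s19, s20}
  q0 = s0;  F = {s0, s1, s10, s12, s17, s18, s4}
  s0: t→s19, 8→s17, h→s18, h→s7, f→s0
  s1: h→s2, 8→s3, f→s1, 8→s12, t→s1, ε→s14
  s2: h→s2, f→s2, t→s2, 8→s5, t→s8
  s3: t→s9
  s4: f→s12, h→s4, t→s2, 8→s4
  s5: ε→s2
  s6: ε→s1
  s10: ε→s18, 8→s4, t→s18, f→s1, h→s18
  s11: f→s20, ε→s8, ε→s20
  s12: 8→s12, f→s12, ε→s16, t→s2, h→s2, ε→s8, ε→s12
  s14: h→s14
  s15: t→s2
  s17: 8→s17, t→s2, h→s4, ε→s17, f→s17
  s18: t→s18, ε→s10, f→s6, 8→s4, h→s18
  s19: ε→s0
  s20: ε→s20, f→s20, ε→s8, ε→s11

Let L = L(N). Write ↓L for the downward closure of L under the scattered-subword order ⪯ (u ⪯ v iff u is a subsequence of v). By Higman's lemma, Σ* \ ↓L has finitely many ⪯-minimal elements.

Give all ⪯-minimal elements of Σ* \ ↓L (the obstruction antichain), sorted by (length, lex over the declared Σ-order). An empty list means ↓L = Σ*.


|Q|=21, |F|=7, |δ|=55 (15 ε).
min D↑ (7 st, q0=0, F={3}): 0:t→0,8→1,f→0,h→2 1:t→3,8→1,f→1,h→4 2:t→2,8→4,f→5,h→2 3:t→3,8→3,f→3,h→3 4:t→3,8→4,f→6,h→4 5:t→5,8→6,f→5,h→3 6:t→3,8→6,f→6,h→3 [Hopcroft].
'8t': N↓-sim [17, 9, 4] end={s2,s5,s8,s9} rej; 2/2 deletions ∈↓L.
'hfh': run [17, 14, 10, 4] end={s14,s2,s5,s8} ∉↓L; 3/3 del acc.
2 words, ⪯-incomp.

A = [8t, hfh].


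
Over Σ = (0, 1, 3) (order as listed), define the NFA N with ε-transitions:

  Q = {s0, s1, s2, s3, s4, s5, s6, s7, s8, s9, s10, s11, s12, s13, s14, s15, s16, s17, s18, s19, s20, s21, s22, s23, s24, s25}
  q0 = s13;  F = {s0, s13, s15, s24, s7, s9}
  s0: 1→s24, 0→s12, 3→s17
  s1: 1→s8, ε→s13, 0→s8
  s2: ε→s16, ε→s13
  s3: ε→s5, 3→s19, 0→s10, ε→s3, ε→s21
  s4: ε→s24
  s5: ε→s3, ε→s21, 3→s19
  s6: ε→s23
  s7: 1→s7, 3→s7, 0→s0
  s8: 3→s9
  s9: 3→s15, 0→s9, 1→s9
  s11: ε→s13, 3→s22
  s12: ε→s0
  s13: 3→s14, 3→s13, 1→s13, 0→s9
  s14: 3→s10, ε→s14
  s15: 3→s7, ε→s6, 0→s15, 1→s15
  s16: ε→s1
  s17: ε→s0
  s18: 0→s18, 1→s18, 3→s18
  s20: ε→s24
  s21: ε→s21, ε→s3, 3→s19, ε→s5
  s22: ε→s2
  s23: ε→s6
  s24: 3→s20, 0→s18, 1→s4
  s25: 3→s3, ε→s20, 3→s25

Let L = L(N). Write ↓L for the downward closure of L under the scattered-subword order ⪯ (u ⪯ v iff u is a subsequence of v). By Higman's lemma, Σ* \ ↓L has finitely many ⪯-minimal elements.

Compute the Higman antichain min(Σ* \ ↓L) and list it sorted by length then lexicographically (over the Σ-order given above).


|Q|=26, |F|=6, |δ|=56 (23 ε).
min D↑ (7 st, q0=0, F={6}): 0:0→1,1→0,3→0 1:0→1,1→1,3→2 2:0→2,1→2,3→3 3:0→4,1→3,3→3 4:0→4,1→5,3→4 5:0→6,1→5,3→5 6:0→6,1→6,3→6 (ε-aug+det+¬).
'033010': N↓-sim [15, 12, 11, 8, 7, 4, 1] end={s18} rej; 6/6 single-dels accept.
1 minimals (antichain).

A = [033010].


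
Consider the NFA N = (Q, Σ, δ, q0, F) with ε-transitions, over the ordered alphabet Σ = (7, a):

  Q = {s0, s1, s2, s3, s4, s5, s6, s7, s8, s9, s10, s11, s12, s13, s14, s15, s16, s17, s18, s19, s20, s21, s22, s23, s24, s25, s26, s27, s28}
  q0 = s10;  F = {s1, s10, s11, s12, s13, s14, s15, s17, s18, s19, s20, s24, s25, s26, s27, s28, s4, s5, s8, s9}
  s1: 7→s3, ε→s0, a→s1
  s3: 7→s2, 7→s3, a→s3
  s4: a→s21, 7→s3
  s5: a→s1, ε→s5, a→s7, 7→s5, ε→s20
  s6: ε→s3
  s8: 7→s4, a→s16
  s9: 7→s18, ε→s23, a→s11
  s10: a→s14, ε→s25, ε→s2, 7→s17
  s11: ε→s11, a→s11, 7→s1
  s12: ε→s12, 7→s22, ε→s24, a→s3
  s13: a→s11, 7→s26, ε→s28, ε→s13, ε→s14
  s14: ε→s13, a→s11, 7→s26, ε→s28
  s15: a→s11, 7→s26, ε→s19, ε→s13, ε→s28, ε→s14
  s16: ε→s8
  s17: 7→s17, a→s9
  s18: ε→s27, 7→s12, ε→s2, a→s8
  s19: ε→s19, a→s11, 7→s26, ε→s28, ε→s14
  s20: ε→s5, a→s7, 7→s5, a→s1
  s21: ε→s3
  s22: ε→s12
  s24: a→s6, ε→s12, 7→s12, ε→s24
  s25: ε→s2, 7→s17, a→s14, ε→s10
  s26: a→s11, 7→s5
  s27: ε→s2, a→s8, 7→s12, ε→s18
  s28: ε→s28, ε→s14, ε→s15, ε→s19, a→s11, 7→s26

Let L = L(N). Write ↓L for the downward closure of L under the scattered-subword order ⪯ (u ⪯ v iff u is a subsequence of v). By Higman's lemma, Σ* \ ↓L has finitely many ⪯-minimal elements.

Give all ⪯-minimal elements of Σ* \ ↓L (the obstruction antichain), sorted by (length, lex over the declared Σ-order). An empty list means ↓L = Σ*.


min(Σ*\↓L) = [aa77, 7a77a, a77a7].

|Q|=29, |F|=20, |δ|=83 (38 ε).
min D↑ (13 st, q0=0, F={11}): 0:7→1,a→2 1:7→1,a→3 2:7→4,a→5 3:7→6,a→5 4:7→7,a→5 5:7→8,a→5 6:7→9,a→10 7:7→7,a→8 8:7→11,a→8 9:7→9,a→11 10:7→12,a→10 11:7→11,a→11 12:7→11,a→11 (ε-aug+det+¬).
'aa77': |S_i|=[29, 26, 11, 6, 2] end={s2,s3} ∉↓L; 4/4 single-dels accept.
'7a77a': |S_i|=[29, 22, 18, 14, 8, 4] end={s2,s21,s3,s6} — reject; 5/5 deletions ∈↓L.
'a77a7': run [29, 26, 19, 13, 7, 2] end={s2,s3} rej; 5/5 single-dels accept.
3 words, ⪯-incomp.


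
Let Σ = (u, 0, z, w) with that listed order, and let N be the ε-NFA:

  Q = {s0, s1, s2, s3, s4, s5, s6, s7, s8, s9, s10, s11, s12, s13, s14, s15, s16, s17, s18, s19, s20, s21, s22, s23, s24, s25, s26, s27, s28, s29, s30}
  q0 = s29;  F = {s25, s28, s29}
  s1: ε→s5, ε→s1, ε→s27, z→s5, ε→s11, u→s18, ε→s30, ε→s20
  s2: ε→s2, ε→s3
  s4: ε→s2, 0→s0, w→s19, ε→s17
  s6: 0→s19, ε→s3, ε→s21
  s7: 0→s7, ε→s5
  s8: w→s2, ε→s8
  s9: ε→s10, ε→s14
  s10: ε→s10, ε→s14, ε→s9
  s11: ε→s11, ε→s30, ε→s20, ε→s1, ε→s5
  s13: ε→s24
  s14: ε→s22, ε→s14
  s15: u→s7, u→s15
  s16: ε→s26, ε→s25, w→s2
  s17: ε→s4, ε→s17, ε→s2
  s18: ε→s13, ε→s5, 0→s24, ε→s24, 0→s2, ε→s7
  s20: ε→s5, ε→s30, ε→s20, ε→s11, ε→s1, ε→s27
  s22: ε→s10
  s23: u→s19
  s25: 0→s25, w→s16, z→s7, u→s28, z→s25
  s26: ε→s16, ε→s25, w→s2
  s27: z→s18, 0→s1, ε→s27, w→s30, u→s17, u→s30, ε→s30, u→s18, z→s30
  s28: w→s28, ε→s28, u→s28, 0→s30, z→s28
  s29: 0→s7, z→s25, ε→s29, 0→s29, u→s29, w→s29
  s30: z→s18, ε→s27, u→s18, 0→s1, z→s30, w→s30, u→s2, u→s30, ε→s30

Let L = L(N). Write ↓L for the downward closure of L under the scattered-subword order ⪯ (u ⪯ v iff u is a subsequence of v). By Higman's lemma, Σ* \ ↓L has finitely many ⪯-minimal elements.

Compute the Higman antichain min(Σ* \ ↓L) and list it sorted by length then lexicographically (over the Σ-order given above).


|Q|=31, |F|=3, |δ|=93 (51 ε).
min D↑ (4 st, q0=0, F={3}): 0:u→0,0→0,z→1,w→0 1:u→2,0→1,z→1,w→1 2:u→2,0→3,z→2,w→2 3:u→3,0→3,z→3,w→3 [Hopcroft].
'zu0': run [21, 20, 17, 16] end={s0,s1,s11,s13,s17,s18,s19,s2,s20,s24,s27,s3,…} rej; 3/3 single-dels accept.
1 minimals (antichain).

min(Σ*\↓L) = [zu0].


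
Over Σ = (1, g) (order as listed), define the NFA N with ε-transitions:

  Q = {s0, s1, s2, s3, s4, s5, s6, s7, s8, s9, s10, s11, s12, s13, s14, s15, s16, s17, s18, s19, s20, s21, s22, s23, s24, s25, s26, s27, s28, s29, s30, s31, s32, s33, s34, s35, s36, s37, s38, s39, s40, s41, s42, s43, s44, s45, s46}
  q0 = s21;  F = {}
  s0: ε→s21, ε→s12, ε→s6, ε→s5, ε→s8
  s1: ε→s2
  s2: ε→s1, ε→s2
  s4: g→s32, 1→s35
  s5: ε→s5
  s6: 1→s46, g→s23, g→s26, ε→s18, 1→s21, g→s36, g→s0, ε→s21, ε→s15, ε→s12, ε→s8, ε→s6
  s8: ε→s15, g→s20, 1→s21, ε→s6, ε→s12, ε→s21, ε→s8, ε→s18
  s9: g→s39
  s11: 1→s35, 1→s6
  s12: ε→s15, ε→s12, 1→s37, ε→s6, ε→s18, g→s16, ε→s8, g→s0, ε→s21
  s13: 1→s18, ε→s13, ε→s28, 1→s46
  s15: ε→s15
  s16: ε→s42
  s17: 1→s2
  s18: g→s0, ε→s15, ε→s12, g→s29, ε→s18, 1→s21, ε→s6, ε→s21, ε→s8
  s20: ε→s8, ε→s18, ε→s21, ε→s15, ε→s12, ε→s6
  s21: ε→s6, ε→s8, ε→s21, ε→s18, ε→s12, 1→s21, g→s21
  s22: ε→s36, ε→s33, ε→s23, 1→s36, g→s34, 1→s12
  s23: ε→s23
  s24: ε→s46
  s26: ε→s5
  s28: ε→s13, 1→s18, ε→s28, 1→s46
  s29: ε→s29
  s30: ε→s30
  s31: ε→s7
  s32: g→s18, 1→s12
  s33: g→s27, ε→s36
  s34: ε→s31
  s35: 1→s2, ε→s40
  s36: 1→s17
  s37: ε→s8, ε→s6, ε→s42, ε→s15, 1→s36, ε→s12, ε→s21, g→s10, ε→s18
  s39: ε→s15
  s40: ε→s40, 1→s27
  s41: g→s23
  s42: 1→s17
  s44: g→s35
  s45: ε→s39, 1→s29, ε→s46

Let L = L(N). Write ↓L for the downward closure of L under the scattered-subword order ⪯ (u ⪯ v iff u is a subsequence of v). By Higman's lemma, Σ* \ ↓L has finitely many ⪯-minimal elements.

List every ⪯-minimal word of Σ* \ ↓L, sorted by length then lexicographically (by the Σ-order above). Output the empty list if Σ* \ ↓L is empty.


|Q|=47, |F|=0, |δ|=114 (73 ε).
min D↑ (1 st, q0=0, F={0}): 0:1→0,g→0.
ε ∈ L(D↑) — L = ∅.

Antichain: [ε].


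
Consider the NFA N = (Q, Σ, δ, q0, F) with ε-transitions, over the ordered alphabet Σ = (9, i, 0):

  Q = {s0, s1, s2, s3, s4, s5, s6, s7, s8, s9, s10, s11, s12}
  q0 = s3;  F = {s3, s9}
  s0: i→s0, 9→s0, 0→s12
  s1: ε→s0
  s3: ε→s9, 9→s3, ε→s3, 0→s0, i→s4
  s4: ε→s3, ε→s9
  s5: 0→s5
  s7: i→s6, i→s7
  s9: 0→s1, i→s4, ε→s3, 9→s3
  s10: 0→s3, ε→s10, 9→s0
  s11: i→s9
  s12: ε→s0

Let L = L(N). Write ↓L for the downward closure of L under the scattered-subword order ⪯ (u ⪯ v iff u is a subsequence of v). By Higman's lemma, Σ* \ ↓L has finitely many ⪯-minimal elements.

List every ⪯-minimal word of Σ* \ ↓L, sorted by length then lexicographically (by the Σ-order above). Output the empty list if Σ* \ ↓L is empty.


min(Σ*\↓L) = [0].

|Q|=13, |F|=2, |δ|=23 (8 ε).
min D↑ (2 st, q0=0, F={1}): 0:9→0,i→0,0→1 1:9→1,i→1,0→1.
'0': |S_i|=[6, 3] end={s0,s1,s12} — reject; 1/1 single-dels accept.
1 minimals (antichain).


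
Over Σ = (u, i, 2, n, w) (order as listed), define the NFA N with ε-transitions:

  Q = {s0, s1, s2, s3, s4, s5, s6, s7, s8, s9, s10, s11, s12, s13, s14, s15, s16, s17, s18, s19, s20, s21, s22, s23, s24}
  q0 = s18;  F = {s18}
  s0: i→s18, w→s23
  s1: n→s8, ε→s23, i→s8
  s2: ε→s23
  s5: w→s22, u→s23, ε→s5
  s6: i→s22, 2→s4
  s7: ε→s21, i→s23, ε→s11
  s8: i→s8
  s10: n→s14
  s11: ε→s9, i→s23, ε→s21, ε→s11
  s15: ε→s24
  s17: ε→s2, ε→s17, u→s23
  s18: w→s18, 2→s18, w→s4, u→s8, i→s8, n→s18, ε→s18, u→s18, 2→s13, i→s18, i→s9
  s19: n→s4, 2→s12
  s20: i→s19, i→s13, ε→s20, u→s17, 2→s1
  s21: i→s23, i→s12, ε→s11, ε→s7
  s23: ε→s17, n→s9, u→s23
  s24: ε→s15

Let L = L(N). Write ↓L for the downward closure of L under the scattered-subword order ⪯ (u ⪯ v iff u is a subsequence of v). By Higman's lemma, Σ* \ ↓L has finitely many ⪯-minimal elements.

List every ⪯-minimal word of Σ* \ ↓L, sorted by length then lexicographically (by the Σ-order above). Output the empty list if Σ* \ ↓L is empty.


A = [].

|Q|=25, |F|=1, |δ|=50 (17 ε).
min D↑ (1 st, q0=0, F={}): 0:u→0,i→0,2→0,n→0,w→0 (ε-aug+det+¬).
L(D↑) = ∅; no obstructions.


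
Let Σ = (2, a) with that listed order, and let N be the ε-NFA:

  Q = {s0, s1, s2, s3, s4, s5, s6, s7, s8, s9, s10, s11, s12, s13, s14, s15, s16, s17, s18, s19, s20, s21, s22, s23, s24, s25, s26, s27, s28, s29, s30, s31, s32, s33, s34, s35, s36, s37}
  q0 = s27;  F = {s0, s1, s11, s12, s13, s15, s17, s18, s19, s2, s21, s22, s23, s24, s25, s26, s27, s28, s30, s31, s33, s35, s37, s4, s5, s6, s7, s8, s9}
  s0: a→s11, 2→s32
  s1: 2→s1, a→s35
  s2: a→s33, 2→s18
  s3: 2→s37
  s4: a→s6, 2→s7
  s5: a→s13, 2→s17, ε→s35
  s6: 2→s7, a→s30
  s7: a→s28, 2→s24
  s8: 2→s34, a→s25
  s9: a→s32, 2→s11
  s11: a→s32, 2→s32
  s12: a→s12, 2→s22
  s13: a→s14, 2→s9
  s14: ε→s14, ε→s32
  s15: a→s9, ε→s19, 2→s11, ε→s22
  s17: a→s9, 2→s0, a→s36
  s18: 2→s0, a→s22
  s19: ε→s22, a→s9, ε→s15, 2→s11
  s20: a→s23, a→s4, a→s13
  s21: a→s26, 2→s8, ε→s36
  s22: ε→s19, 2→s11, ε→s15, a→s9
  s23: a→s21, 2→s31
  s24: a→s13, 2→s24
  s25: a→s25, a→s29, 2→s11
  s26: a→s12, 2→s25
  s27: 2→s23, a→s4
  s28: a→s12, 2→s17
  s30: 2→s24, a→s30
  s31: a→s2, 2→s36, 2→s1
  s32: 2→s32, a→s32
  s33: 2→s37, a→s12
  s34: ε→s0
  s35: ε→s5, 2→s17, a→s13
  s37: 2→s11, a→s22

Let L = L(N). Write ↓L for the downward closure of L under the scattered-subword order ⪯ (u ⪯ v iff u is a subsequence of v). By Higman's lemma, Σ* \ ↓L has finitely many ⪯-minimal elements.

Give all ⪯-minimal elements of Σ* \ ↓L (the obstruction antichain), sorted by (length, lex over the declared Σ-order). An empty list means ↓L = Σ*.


|Q|=38, |F|=29, |δ|=79 (12 ε).
min D↑ (27 st, q0=0, F={24}): 0:2→1,a→2 1:2→3,a→4 2:2→5,a→6 3:2→7,a→8 4:2→9,a→10 5:2→11,a→12 6:2→5,a→13 7:2→7,a→14 8:2→15,a→16 9:2→17,a→18 10:2→18,a→19 11:2→11,a→20 12:2→21,a→19 13:2→11,a→13 14:2→21,a→20 15:2→17,a→22 16:2→23,a→19 17:2→24,a→25 18:2→25,a→18 19:2→22,a→19 20:2→26,a→24 21:2→17,a→26 22:2→25,a→26 23:2→25,a→22 24:2→24,a→24 25:2→24,a→24 26:2→25,a→24 (ε-aug+det+¬).
'2a222': N↓-sim [34, 30, 25, 15, 4, 1] end={s32} ∉↓L; 5/5 deletions ∈↓L.
'a22aa': |S_i|=[34, 30, 21, 13, 6, 2] end={s14,s32} ∉↓L; 5/5 deletions ∈↓L.
'222aaa': |S_i|=[34, 30, 25, 18, 13, 6, 2] end={s14,s32} ∉↓L; 6/6 del acc.
'2a2a2a': |S_i|=[34, 30, 25, 15, 9, 2, 1] end={s32} rej; 6/6 single-dels accept.
'2aa22a': N↓-sim [34, 30, 25, 15, 9, 2, 1] end={s32} rej; 6/6 del acc.
'aaa2aa': N↓-sim [34, 30, 22, 17, 12, 6, 2] end={s14,s32} — reject; 6/6 deletions ∈↓L.
6 obstructions.

min(Σ*\↓L) = [2a222, a22aa, 222aaa, 2a2a2a, 2aa22a, aaa2aa].


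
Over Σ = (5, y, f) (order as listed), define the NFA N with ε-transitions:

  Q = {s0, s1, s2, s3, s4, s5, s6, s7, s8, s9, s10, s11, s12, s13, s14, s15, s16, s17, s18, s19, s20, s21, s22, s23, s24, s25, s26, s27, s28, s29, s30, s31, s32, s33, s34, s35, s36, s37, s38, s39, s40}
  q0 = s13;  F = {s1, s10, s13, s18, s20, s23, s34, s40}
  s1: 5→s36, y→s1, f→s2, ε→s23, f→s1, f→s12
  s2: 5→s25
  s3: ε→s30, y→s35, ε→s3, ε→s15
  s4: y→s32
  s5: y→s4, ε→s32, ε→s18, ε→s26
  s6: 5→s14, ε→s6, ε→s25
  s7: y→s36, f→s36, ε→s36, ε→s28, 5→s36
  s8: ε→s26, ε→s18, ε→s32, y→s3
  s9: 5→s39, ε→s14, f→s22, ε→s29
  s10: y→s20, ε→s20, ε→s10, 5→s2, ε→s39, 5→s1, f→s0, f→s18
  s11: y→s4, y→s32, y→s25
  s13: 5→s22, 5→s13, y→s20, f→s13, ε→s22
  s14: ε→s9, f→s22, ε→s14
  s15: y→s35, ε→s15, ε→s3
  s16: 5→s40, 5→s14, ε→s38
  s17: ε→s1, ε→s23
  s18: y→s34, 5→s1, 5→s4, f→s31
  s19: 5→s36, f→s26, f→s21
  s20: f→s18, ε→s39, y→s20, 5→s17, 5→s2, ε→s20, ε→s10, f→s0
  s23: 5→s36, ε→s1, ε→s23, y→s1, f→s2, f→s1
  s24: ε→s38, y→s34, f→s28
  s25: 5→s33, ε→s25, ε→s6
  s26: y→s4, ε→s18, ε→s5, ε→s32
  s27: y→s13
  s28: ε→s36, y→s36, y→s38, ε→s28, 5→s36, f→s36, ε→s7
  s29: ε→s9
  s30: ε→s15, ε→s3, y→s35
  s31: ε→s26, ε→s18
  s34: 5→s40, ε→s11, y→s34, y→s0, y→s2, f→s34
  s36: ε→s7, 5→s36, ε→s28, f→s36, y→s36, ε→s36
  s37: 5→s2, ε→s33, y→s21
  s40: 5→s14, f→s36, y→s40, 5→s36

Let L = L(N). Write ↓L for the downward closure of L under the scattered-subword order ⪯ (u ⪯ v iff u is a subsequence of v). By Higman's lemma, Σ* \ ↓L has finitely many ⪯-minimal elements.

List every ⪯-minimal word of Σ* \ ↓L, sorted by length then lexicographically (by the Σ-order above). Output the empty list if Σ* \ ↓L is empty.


min(Σ*\↓L) = [y55, yfy5f].

|Q|=41, |F|=8, |δ|=123 (51 ε).
min D↑ (7 st, q0=0, F={4}): 0:5→0,y→1,f→0 1:5→2,y→1,f→3 2:5→4,y→2,f→2 3:5→2,y→5,f→3 4:5→4,y→4,f→4 5:5→6,y→5,f→5 6:5→4,y→6,f→4 (ε-aug+det+¬).
'y55': |S_i|=[30, 29, 20, 12] end={s14,s22,s25,s28,s29,s33,s36,s38,s39,s6,s7,s9} ∉↓L; 3/3 deletions ∈↓L.
'yfy5f': |S_i|=[30, 29, 26, 22, 13, 5] end={s22,s28,s36,s38,s7} — reject; 5/5 single-dels accept.
2 minimals (antichain).


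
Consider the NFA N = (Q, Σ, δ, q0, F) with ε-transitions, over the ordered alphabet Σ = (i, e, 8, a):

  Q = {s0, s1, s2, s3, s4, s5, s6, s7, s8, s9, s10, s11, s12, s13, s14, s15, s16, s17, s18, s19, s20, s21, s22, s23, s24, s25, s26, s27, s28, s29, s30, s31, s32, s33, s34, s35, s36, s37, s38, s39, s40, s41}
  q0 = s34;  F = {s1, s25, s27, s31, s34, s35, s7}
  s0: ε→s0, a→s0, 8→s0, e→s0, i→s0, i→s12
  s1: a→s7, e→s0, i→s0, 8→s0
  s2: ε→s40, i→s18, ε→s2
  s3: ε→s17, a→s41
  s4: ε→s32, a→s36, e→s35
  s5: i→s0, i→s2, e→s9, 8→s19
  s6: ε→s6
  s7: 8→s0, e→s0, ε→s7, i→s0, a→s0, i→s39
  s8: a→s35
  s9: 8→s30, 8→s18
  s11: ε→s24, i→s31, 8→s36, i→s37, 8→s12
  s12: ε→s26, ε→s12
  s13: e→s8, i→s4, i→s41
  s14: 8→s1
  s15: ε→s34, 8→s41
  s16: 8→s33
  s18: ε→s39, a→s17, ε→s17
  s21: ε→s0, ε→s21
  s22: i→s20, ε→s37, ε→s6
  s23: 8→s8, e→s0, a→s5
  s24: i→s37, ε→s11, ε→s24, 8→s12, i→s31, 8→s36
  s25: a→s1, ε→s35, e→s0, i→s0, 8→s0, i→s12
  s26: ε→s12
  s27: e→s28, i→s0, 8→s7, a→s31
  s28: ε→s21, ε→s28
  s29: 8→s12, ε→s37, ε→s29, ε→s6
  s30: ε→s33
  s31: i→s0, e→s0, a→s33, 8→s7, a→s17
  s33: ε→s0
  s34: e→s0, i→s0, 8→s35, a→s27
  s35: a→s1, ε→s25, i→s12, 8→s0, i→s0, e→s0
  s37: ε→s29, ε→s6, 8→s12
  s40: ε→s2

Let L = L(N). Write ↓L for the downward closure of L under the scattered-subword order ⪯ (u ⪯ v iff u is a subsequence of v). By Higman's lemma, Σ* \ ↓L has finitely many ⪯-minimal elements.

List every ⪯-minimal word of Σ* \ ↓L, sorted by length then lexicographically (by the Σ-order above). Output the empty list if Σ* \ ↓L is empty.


|Q|=42, |F|=7, |δ|=101 (32 ε).
min D↑ (7 st, q0=0, F={1}): 0:i→1,e→1,8→2,a→3 1:i→1,e→1,8→1,a→1 2:i→1,e→1,8→1,a→4 3:i→1,e→1,8→5,a→6 4:i→1,e→1,8→1,a→5 5:i→1,e→1,8→1,a→1 6:i→1,e→1,8→5,a→1 [Hopcroft].
'i': run [15, 4] end={s0,s12,s26,s39} rej; 1/1 deletions ∈↓L.
'e': run [15, 5] end={s0,s12,s21,s26,s28} rej; 1/1 del acc.
'88': run [15, 8, 3] end={s0,s12,s26} rej; 2/2 deletions ∈↓L.
'a8a': N↓-sim [15, 12, 5, 3] end={s0,s12,s26} ∉↓L; 3/3 del acc.
'aaa': run [15, 12, 8, 5] end={s0,s12,s17,s26,s33} rej; 3/3 del acc.
5 words, ⪯-incomp.

A = [i, e, 88, a8a, aaa].


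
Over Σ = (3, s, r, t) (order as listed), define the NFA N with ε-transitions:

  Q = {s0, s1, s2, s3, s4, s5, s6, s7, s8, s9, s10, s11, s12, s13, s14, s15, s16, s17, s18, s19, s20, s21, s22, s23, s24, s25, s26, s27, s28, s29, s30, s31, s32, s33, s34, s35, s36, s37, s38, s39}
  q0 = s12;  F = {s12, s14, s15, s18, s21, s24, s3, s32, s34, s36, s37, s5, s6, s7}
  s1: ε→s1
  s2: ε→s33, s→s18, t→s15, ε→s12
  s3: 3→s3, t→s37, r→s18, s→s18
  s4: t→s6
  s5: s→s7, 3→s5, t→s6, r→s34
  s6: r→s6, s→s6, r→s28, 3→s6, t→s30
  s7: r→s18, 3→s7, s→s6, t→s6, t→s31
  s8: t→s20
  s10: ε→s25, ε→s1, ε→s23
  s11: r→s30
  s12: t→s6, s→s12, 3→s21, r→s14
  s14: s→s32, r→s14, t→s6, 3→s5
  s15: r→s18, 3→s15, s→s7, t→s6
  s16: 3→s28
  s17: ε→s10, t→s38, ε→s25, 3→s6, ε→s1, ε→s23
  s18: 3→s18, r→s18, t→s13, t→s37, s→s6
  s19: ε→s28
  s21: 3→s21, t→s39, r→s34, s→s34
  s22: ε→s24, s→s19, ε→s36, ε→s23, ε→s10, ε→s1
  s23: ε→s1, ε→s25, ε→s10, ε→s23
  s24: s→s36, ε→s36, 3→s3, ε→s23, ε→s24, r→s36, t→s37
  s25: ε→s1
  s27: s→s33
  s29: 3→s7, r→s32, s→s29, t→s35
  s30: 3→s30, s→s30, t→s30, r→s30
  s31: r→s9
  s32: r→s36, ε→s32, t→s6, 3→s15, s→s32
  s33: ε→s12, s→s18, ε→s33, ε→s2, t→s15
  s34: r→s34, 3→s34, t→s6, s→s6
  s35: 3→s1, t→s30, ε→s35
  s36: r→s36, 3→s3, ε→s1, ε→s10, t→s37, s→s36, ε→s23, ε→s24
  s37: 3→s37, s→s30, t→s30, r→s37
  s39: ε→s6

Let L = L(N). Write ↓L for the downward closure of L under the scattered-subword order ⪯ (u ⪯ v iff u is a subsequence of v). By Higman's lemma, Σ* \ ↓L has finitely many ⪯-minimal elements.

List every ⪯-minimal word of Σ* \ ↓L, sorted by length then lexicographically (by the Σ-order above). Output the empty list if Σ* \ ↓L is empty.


|Q|=40, |F|=14, |δ|=116 (34 ε).
min D↑ (14 st, q0=0, F={7}): 0:3→1,s→0,r→2,t→3 1:3→1,s→4,r→4,t→3 2:3→5,s→6,r→2,t→3 3:3→3,s→3,r→3,t→7 4:3→4,s→3,r→4,t→3 5:3→5,s→8,r→4,t→3 6:3→9,s→6,r→10,t→3 7:3→7,s→7,r→7,t→7 8:3→8,s→3,r→11,t→3 9:3→9,s→8,r→11,t→3 10:3→12,s→10,r→10,t→13 11:3→11,s→3,r→11,t→13 12:3→12,s→11,r→11,t→13 13:3→13,s→7,r→13,t→7 [Hopcroft].
'tt': run [24, 8, 1] end={s30} — reject; 2/2 deletions ∈↓L.
'3sst': N↓-sim [24, 15, 10, 3, 1] end={s30} ∉↓L; 4/4 deletions ∈↓L.
'3rst': run [24, 15, 8, 3, 1] end={s30} ∉↓L; 4/4 single-dels accept.
'rsrts': run [24, 21, 18, 14, 3, 1] end={s30} — reject; 5/5 deletions ∈↓L.
4 words, ⪯-incomp.

A = [tt, 3sst, 3rst, rsrts].


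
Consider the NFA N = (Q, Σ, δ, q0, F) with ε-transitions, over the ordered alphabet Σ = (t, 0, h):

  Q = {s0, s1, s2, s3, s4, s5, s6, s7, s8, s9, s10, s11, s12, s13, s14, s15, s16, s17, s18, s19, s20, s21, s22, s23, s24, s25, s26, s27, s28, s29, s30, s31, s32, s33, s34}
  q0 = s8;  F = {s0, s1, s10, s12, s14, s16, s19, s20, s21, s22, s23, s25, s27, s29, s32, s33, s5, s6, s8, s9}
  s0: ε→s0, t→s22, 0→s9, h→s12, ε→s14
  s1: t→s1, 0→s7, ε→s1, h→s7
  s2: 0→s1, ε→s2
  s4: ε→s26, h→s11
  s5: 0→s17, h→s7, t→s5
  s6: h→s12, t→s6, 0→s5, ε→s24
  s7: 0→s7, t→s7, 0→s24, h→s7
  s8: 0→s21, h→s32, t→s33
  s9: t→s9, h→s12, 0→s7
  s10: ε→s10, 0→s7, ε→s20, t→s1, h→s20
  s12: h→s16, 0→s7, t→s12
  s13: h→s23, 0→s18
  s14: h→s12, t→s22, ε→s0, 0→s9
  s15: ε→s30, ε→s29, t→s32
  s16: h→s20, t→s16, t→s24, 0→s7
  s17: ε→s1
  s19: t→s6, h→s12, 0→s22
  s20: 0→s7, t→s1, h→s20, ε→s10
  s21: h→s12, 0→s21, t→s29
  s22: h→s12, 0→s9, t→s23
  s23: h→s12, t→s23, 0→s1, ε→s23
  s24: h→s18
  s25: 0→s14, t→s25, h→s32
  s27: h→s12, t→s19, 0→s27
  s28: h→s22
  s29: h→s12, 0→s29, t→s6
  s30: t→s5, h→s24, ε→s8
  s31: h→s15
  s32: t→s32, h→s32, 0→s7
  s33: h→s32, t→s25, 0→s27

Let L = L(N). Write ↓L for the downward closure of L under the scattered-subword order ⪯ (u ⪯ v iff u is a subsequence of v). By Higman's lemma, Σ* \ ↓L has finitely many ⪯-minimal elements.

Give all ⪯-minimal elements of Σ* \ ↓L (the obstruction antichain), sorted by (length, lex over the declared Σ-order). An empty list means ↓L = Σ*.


|Q|=35, |F|=20, |δ|=90 (15 ε).
min D↑ (19 st, q0=0, F={8}): 0:t→1,0→2,h→3 1:t→4,0→5,h→3 2:t→6,0→2,h→7 3:t→3,0→8,h→3 4:t→4,0→9,h→3 5:t→10,0→5,h→7 6:t→11,0→6,h→7 7:t→7,0→8,h→12 8:t→8,0→8,h→8 9:t→13,0→14,h→7 10:t→11,0→13,h→7 11:t→11,0→15,h→7 12:t→12,0→8,h→16 13:t→17,0→14,h→7 14:t→14,0→8,h→7 15:t→15,0→18,h→8 16:t→18,0→8,h→16 17:t→17,0→18,h→7 18:t→18,0→8,h→8.
'h0': N↓-sim [24, 9, 3] end={s18,s24,s7} ∉↓L; 2/2 del acc.
'tt000': |S_i|=[24, 22, 19, 15, 10, 3] end={s18,s24,s7} ∉↓L; 5/5 deletions ∈↓L.
'0tt0h': N↓-sim [24, 20, 16, 13, 6, 3] end={s18,s24,s7} rej; 5/5 single-dels accept.
'0hhhth': |S_i|=[24, 20, 8, 7, 6, 4, 3] end={s18,s24,s7} ∉↓L; 6/6 del acc.
4 words, ⪯-incomp.

A = [h0, tt000, 0tt0h, 0hhhth].
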